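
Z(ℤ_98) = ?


Z(G) = {g ∈ G | gx = xg for all x ∈ G}
ℤ_98 is abelian, so Z(G) = G

Z(ℤ_98) = ℤ_98


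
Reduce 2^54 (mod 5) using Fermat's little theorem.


Fermat's little theorem: if p is prime and gcd(a,p)=1, then a^(p-1) ≡ 1 (mod p)
p = 5 is prime, gcd(2,5) = 1
Reduce exponent: 54 mod 4 = 2
So 2^54 ≡ 2^2 (mod 5)
2^2 mod 5 = 4

2^54 ≡ 4 (mod 5)


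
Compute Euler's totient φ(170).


Factor n: 170 = 2 × 5 × 17
φ(n) = n · ∏(1 - 1/p) over distinct primes p | n
φ(170) = 170 · (1 - 1/2) · (1 - 1/5) · (1 - 1/17) = 64

φ(170) = 64


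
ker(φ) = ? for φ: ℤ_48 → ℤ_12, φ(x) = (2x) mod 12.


Kernel = preimage of identity
ker(φ) = {x ∈ ℤ_48 : 2x ≡ 0 (mod 12)}. Since 12 | 48, φ is well-defined. The kernel is the cyclic subgroup ⟨6⟩ of ℤ_48 (order 8), i.e. {0, 6, 12, 18, 24, 30, 36, 42}

ker(φ) = {0, 6, 12, 18, 24, 30, 36, 42}


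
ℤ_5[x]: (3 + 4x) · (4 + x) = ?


Expand and collect like terms; reduce coefficients mod 5:
x^0: 3·4 = 12 ≡ 2 (mod 5)
x^1: 3·1 + 4·4 = 19 ≡ 4 (mod 5)
x^2: 4·1 = 4 ≡ 4 (mod 5)
Result: 2 + 4x + 4x^2

f · g = 2 + 4x + 4x^2


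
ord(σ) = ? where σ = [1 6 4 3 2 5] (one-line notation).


Cycle decomposition: (2 6 5) (3 4)
Cycle lengths: 3, 2
Order = lcm(3, 2) = 6

ord(σ) = 6


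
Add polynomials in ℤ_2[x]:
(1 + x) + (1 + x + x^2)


Add coefficients mod 2:
x^0: 1 + 1 = 0 (mod 2)
x^1: 1 + 1 = 0 (mod 2)
x^2: 0 + 1 = 1 (mod 2)
Result: x^2

f + g = x^2


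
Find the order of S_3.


|S_n| = n! (number of permutations of n symbols)
|S_3| = 3! = 6

|S_3| = 6


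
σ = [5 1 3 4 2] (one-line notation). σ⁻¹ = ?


To find σ⁻¹, swap domain and range:
σ(1) = 5 → σ⁻¹(5) = 1
σ(2) = 1 → σ⁻¹(1) = 2
σ(3) = 3 → σ⁻¹(3) = 3
σ(4) = 4 → σ⁻¹(4) = 4
σ(5) = 2 → σ⁻¹(2) = 5

σ⁻¹ = [2 5 3 4 1]


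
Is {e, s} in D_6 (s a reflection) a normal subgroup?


H = {e, s} in D_6 (s a reflection)
r·s·r⁻¹ = sr⁻² ≠ s for n ≥ 3, so {e, s} is not closed under conjugation

No, not a normal subgroup


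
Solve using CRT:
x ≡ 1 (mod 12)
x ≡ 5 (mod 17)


m₁ = 12, m₂ = 17, gcd = 1, so CRT applies. M = m₁·m₂ = 204
Let M₁ = M/m₁ = 17, M₂ = M/m₂ = 12
Find y₁ ≡ M₁⁻¹ (mod m₁): 17⁻¹ ≡ 5 (mod 12)
Find y₂ ≡ M₂⁻¹ (mod m₂): 12⁻¹ ≡ 10 (mod 17)
x = a₁·M₁·y₁ + a₂·M₂·y₂ = 1·17·5 + 5·12·10 = 685
Reduce mod 204: x ≡ 73
Check: 73 mod 12 = 1 ✓, 73 mod 17 = 5 ✓

x ≡ 73 (mod 204)


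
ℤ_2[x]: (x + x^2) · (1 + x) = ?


Expand and collect like terms; reduce coefficients mod 2:
x^0: 0·1 = 0 ≡ 0 (mod 2)
x^1: 0·1 + 1·1 = 1 ≡ 1 (mod 2)
x^2: 1·1 + 1·1 = 2 ≡ 0 (mod 2)
x^3: 1·1 = 1 ≡ 1 (mod 2)
Result: x + x^3

f · g = x + x^3


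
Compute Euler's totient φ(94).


Factor n: 94 = 2 × 47
φ(n) = n · ∏(1 - 1/p) over distinct primes p | n
φ(94) = 94 · (1 - 1/2) · (1 - 1/47) = 46

φ(94) = 46


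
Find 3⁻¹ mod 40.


Use the extended Euclidean algorithm to write 1 = 3·s + 40·t; then s mod 40 is the inverse.
Euclidean algorithm:
  3 = 0·40 + 3
  40 = 13·3 + 1
  3 = 3·1 + 0
gcd(3,40) = 1
Back-substitution gives: 3·(-13) + 40·(1) = 1
So 3⁻¹ ≡ -13 ≡ 27 (mod 40)
Check: 3 × 27 = 81 ≡ 1 (mod 40) ✓

3⁻¹ ≡ 27 (mod 40)


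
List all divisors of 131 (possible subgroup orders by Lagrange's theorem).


Lagrange's theorem: |H| divides |G|
|G| = 131
Divisors of 131: 1, 131

Possible subgroup orders: {1, 131}


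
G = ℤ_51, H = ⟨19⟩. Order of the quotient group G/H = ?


|⟨19⟩| = n / gcd(19, 51) = 51 / 1 = 51
H is normal (ℤ_51 is abelian).
|G/H| = |G| / |H| = 51 / 51 = 1

|G/H| = 1


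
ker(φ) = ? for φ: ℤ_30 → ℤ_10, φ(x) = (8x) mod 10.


Kernel = preimage of identity
ker(φ) = {x ∈ ℤ_30 : 8x ≡ 0 (mod 10)}. Since 10 | 30, φ is well-defined. The kernel is the cyclic subgroup ⟨5⟩ of ℤ_30 (order 6), i.e. {0, 5, 10, 15, 20, 25}

ker(φ) = {0, 5, 10, 15, 20, 25}


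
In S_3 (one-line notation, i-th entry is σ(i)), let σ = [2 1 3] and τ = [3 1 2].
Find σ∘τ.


σ∘τ: apply τ first, then σ
1 →τ 3 →σ 3
2 →τ 1 →σ 2
3 →τ 2 →σ 1

σ∘τ = [3 2 1]


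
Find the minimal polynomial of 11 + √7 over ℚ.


Let α = 11 + √7. Then α - 11 = √7, so (α - 11)² = 7, giving α² - 22α + 114 = 0. Degree 2 and α ∉ ℚ, so this is the minimal polynomial.

Minimal polynomial: x² - 22x + 114


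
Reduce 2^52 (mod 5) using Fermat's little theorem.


Fermat's little theorem: if p is prime and gcd(a,p)=1, then a^(p-1) ≡ 1 (mod p)
p = 5 is prime, gcd(2,5) = 1
Reduce exponent: 52 mod 4 = 0
So 2^52 ≡ 2^0 (mod 5)
2^0 = 1

2^52 ≡ 1 (mod 5)


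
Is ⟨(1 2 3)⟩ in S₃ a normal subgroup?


H = ⟨(1 2 3)⟩ in S₃
⟨(1 2 3)⟩ has order 3 and index 2 in S₃; index-2 subgroups are normal

Yes, normal subgroup


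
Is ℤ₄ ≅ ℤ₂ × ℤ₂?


Comparing ℤ₄ and ℤ₂ × ℤ₂:
ℤ₄ has an element of order 4; ℤ₂×ℤ₂ has exponent 2

No, ℤ₄ ≇ ℤ₂ × ℤ₂


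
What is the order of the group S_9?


|S_n| = n! (number of permutations of n symbols)
|S_9| = 9! = 362880

|S_9| = 362880


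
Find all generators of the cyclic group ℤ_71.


g generates ℤ_n iff gcd(g,n) = 1
Prime factors of 71: 71
Generators are g ∈ {1,...,70} not divisible by any of these primes.
Generators: {1, 2, 3, 4, 5, 6, 7, 8, 9, 10, 11, 12, 13, 14, 15, 16, 17, 18, 19, 20, 21, 22, 23, 24, 25, 26, 27, 28, 29, 30, 31, 32, 33, 34, 35, 36, 37, 38, 39, 40, 41, 42, 43, 44, 45, 46, 47, 48, 49, 50, 51, 52, 53, 54, 55, 56, 57, 58, 59, 60, 61, 62, 63, 64, 65, 66, 67, 68, 69, 70}
Number of generators = φ(71) = 70

Generators of ℤ_71 = {1, 2, 3, 4, 5, 6, 7, 8, 9, 10, 11, 12, 13, 14, 15, 16, 17, 18, 19, 20, 21, 22, 23, 24, 25, 26, 27, 28, 29, 30, 31, 32, 33, 34, 35, 36, 37, 38, 39, 40, 41, 42, 43, 44, 45, 46, 47, 48, 49, 50, 51, 52, 53, 54, 55, 56, 57, 58, 59, 60, 61, 62, 63, 64, 65, 66, 67, 68, 69, 70}


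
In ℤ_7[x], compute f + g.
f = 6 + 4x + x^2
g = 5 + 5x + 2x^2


Add coefficients mod 7:
x^0: 6 + 5 = 4 (mod 7)
x^1: 4 + 5 = 2 (mod 7)
x^2: 1 + 2 = 3 (mod 7)
Result: 4 + 2x + 3x^2

f + g = 4 + 2x + 3x^2


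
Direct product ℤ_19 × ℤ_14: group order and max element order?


|ℤ_19 × ℤ_14| = 19 × 14 = 266
Max element order = lcm(19,14) = 266
Cyclic? Yes (gcd=1)

|ℤ_19×ℤ_14| = 266, max element order = 266


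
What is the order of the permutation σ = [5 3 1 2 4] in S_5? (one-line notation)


Cycle decomposition: (1 5 4 2 3)
Cycle lengths: 5
Order = lcm(5) = 5

ord(σ) = 5


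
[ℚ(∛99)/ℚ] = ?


∛99 has minimal polynomial x³ - 99 (irreducible over ℚ since 99 is not a perfect cube)

[ℚ(∛99)/ℚ] = 3


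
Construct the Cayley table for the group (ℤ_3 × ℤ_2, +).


Elements: {(0,0), (0,1), (1,0), (1,1), (2,0), (2,1)}
Operation: componentwise addition mod (3, 2)
Entry (a, b) = ((a₁+b₁) mod 3, (a₂+b₂) mod 2)

Cayley table:
      | (0,0) | (0,1) | (1,0) | (1,1) | (2,0) | (2,1)
(0,0) | (0,0) | (0,1) | (1,0) | (1,1) | (2,0) | (2,1)
(0,1) | (0,1) | (0,0) | (1,1) | (1,0) | (2,1) | (2,0)
(1,0) | (1,0) | (1,1) | (2,0) | (2,1) | (0,0) | (0,1)
(1,1) | (1,1) | (1,0) | (2,1) | (2,0) | (0,1) | (0,0)
(2,0) | (2,0) | (2,1) | (0,0) | (0,1) | (1,0) | (1,1)
(2,1) | (2,1) | (2,0) | (0,1) | (0,0) | (1,1) | (1,0)


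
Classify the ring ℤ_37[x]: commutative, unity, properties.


ℤ_37 is a field (n prime), so ℤ_37[x] is a commutative integral domain with unity
Commutative: Yes
Integral domain: Yes
Has unity: Yes

ℤ_37[x]: Commutative=Yes, Unity=Yes


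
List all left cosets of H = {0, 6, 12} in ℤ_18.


H = {0, 6, 12}, |H| = 3
Number of cosets = |G|/|H| = 18/3 = 6
0 + H = {0, 6, 12}
1 + H = {1, 7, 13}
2 + H = {2, 8, 14}
3 + H = {3, 9, 15}
4 + H = {4, 10, 16}
5 + H = {5, 11, 17}

Cosets: 0+H={0,6,12}; 1+H={1,7,13}; 2+H={2,8,14}; 3+H={3,9,15}; 4+H={4,10,16}; 5+H={5,11,17}


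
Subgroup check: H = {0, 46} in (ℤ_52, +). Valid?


Subgroup test for H = {0, 46} in (ℤ_52, +):
(1) 0 ∈ H? Yes
(2) Closure: for all a,b ∈ H, (a+b) mod 52 ∈ H? No  [counterexample: 46 + 46 = 40 ∉ H]
(3) Inverses: for all a ∈ H, -a mod 52 ∈ H? No

No, H is not a subgroup of ℤ_52


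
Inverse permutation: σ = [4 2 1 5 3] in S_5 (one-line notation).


To find σ⁻¹, swap domain and range:
σ(1) = 4 → σ⁻¹(4) = 1
σ(2) = 2 → σ⁻¹(2) = 2
σ(3) = 1 → σ⁻¹(1) = 3
σ(4) = 5 → σ⁻¹(5) = 4
σ(5) = 3 → σ⁻¹(3) = 5

σ⁻¹ = [3 2 5 1 4]


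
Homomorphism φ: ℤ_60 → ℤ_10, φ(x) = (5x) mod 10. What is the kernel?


Kernel = preimage of identity
ker(φ) = {x ∈ ℤ_60 : 5x ≡ 0 (mod 10)}. Since 10 | 60, φ is well-defined. The kernel is the cyclic subgroup ⟨2⟩ of ℤ_60 (order 30), i.e. {0, 2, 4, 6, 8, 10, 12, 14, 16, 18, 20, 22, 24, 26, 28, 30, 32, 34, 36, 38, 40, 42, 44, 46, 48, 50, 52, 54, 56, 58}

ker(φ) = {0, 2, 4, 6, 8, 10, 12, 14, 16, 18, 20, 22, 24, 26, 28, 30, 32, 34, 36, 38, 40, 42, 44, 46, 48, 50, 52, 54, 56, 58}


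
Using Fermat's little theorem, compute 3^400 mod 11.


Fermat's little theorem: if p is prime and gcd(a,p)=1, then a^(p-1) ≡ 1 (mod p)
p = 11 is prime, gcd(3,11) = 1
Reduce exponent: 400 mod 10 = 0
So 3^400 ≡ 3^0 (mod 11)
3^0 = 1

3^400 ≡ 1 (mod 11)


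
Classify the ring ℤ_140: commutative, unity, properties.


ℤ_140 is a commutative ring with unity 1; 140 = 2×70 is composite, so 2·70 ≡ 0 gives zero divisors (not an integral domain)
Commutative: Yes
Integral domain: No
Has unity: Yes

ℤ_140: Commutative=Yes, Unity=Yes


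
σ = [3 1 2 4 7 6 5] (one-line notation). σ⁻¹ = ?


To find σ⁻¹, swap domain and range:
σ(1) = 3 → σ⁻¹(3) = 1
σ(2) = 1 → σ⁻¹(1) = 2
σ(3) = 2 → σ⁻¹(2) = 3
σ(4) = 4 → σ⁻¹(4) = 4
σ(5) = 7 → σ⁻¹(7) = 5
σ(6) = 6 → σ⁻¹(6) = 6
σ(7) = 5 → σ⁻¹(5) = 7

σ⁻¹ = [2 3 1 4 7 6 5]


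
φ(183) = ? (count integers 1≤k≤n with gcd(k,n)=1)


Factor n: 183 = 3 × 61
φ(n) = n · ∏(1 - 1/p) over distinct primes p | n
φ(183) = 183 · (1 - 1/3) · (1 - 1/61) = 120

φ(183) = 120


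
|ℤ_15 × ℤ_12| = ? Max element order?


|ℤ_15 × ℤ_12| = 15 × 12 = 180
Max element order = lcm(15,12) = 60
Cyclic? No (gcd=3)

|ℤ_15×ℤ_12| = 180, max element order = 60


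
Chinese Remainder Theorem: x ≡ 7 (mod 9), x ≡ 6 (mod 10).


m₁ = 9, m₂ = 10, gcd = 1, so CRT applies. M = m₁·m₂ = 90
Let M₁ = M/m₁ = 10, M₂ = M/m₂ = 9
Find y₁ ≡ M₁⁻¹ (mod m₁): 10⁻¹ ≡ 1 (mod 9)
Find y₂ ≡ M₂⁻¹ (mod m₂): 9⁻¹ ≡ 9 (mod 10)
x = a₁·M₁·y₁ + a₂·M₂·y₂ = 7·10·1 + 6·9·9 = 556
Reduce mod 90: x ≡ 16
Check: 16 mod 9 = 7 ✓, 16 mod 10 = 6 ✓

x ≡ 16 (mod 90)


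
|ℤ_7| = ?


ℤ_n has n elements.

|ℤ_7| = 7


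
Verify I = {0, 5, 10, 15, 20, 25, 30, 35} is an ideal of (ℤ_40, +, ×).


Check ideal conditions for I = {0, 5, 10, 15, 20, 25, 30, 35} in ℤ_40:
(1) I is an additive subgroup? Yes
(2) For r ∈ ℤ_40 and a ∈ I: r·a ∈ I? Yes

Yes, I is an ideal of ℤ_40


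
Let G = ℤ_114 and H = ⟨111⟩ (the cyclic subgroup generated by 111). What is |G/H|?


|⟨111⟩| = n / gcd(111, 114) = 114 / 3 = 38
H is normal (ℤ_114 is abelian).
|G/H| = |G| / |H| = 114 / 38 = 3

|G/H| = 3


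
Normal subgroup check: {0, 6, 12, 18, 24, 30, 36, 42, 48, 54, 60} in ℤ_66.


H = {0, 6, 12, 18, 24, 30, 36, 42, 48, 54, 60} in ℤ_66
ℤ_66 is abelian; every subgroup of an abelian group is normal

Yes, normal subgroup


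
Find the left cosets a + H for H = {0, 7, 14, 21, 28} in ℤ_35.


H = {0, 7, 14, 21, 28}, |H| = 5
Number of cosets = |G|/|H| = 35/5 = 7
0 + H = {0, 7, 14, 21, 28}
1 + H = {1, 8, 15, 22, 29}
2 + H = {2, 9, 16, 23, 30}
3 + H = {3, 10, 17, 24, 31}
4 + H = {4, 11, 18, 25, 32}
5 + H = {5, 12, 19, 26, 33}
6 + H = {6, 13, 20, 27, 34}

Cosets: 0+H={0,7,14,21,28}; 1+H={1,8,15,22,29}; 2+H={2,9,16,23,30}; 3+H={3,10,17,24,31}; 4+H={4,11,18,25,32}; 5+H={5,12,19,26,33}; 6+H={6,13,20,27,34}


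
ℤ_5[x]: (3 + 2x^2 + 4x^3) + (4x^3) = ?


Add coefficients mod 5:
x^0: 3 + 0 = 3 (mod 5)
x^1: 0 + 0 = 0 (mod 5)
x^2: 2 + 0 = 2 (mod 5)
x^3: 4 + 4 = 3 (mod 5)
Result: 3 + 2x^2 + 3x^3

f + g = 3 + 2x^2 + 3x^3


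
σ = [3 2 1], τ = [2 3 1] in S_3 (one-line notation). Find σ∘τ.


σ∘τ: apply τ first, then σ
1 →τ 2 →σ 2
2 →τ 3 →σ 1
3 →τ 1 →σ 3

σ∘τ = [2 1 3]


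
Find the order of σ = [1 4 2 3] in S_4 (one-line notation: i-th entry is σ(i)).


Cycle decomposition: (2 4 3)
Cycle lengths: 3
Order = lcm(3) = 3

ord(σ) = 3


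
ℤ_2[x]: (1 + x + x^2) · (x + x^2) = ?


Expand and collect like terms; reduce coefficients mod 2:
x^0: 1·0 = 0 ≡ 0 (mod 2)
x^1: 1·1 + 1·0 = 1 ≡ 1 (mod 2)
x^2: 1·1 + 1·1 + 1·0 = 2 ≡ 0 (mod 2)
x^3: 1·1 + 1·1 = 2 ≡ 0 (mod 2)
x^4: 1·1 = 1 ≡ 1 (mod 2)
Result: x + x^4

f · g = x + x^4


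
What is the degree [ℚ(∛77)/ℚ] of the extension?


∛77 has minimal polynomial x³ - 77 (irreducible over ℚ since 77 is not a perfect cube)

[ℚ(∛77)/ℚ] = 3


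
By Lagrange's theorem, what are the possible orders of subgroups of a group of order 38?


Lagrange's theorem: |H| divides |G|
|G| = 38
Divisors of 38: 1, 2, 19, 38

Possible subgroup orders: {1, 2, 19, 38}


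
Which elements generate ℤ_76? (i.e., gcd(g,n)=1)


g generates ℤ_n iff gcd(g,n) = 1
Prime factors of 76: 2, 19
Generators are g ∈ {1,...,75} not divisible by any of these primes.
Generators: {1, 3, 5, 7, 9, 11, 13, 15, 17, 21, 23, 25, 27, 29, 31, 33, 35, 37, 39, 41, 43, 45, 47, 49, 51, 53, 55, 59, 61, 63, 65, 67, 69, 71, 73, 75}
Number of generators = φ(76) = 36

Generators of ℤ_76 = {1, 3, 5, 7, 9, 11, 13, 15, 17, 21, 23, 25, 27, 29, 31, 33, 35, 37, 39, 41, 43, 45, 47, 49, 51, 53, 55, 59, 61, 63, 65, 67, 69, 71, 73, 75}


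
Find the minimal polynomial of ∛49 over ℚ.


∛49 satisfies x³ - 49 = 0, irreducible over ℚ (no rational root; 49 is not a perfect cube)

Minimal polynomial: x³ - 49


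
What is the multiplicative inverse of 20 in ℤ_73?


Use the extended Euclidean algorithm to write 1 = 20·s + 73·t; then s mod 73 is the inverse.
Euclidean algorithm:
  20 = 0·73 + 20
  73 = 3·20 + 13
  20 = 1·13 + 7
  13 = 1·7 + 6
  7 = 1·6 + 1
  6 = 6·1 + 0
gcd(20,73) = 1
Back-substitution gives: 20·(11) + 73·(-3) = 1
So 20⁻¹ ≡ 11 ≡ 11 (mod 73)
Check: 20 × 11 = 220 ≡ 1 (mod 73) ✓

20⁻¹ ≡ 11 (mod 73)


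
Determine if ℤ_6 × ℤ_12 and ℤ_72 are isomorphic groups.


Comparing ℤ_6 × ℤ_12 and ℤ_72:
gcd(6,12) = 6 ≠ 1. Max element order in ℤ_6×ℤ_12 is lcm(6,12) = 12 < 72, so it has no element of order 72

No, ℤ_6 × ℤ_12 ≇ ℤ_72


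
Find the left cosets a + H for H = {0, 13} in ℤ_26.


H = {0, 13}, |H| = 2
Number of cosets = |G|/|H| = 26/2 = 13
0 + H = {0, 13}
1 + H = {1, 14}
2 + H = {2, 15}
3 + H = {3, 16}
4 + H = {4, 17}
5 + H = {5, 18}
6 + H = {6, 19}
7 + H = {7, 20}
8 + H = {8, 21}
9 + H = {9, 22}
10 + H = {10, 23}
11 + H = {11, 24}
12 + H = {12, 25}

Cosets: 0+H={0,13}; 1+H={1,14}; 2+H={2,15}; 3+H={3,16}; 4+H={4,17}; 5+H={5,18}; 6+H={6,19}; 7+H={7,20}; 8+H={8,21}; 9+H={9,22}; 10+H={10,23}; 11+H={11,24}; 12+H={12,25}


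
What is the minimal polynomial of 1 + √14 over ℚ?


Let α = 1 + √14. Then α - 1 = √14, so (α - 1)² = 14, giving α² - 2α - 13 = 0. Degree 2 and α ∉ ℚ, so this is the minimal polynomial.

Minimal polynomial: x² - 2x - 13


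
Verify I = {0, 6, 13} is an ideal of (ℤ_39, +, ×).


Check ideal conditions for I = {0, 6, 13} in ℤ_39:
(1) I is an additive subgroup? No
(2) For r ∈ ℤ_39 and a ∈ I: r·a ∈ I? No  [counterexample: r=2, a=6, r·a mod 39 = 12 ∉ I]

No, I is not an ideal of ℤ_39


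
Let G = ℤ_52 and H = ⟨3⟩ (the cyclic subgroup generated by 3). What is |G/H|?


|⟨3⟩| = n / gcd(3, 52) = 52 / 1 = 52
H is normal (ℤ_52 is abelian).
|G/H| = |G| / |H| = 52 / 52 = 1

|G/H| = 1


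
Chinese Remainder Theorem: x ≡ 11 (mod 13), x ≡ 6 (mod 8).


m₁ = 13, m₂ = 8, gcd = 1, so CRT applies. M = m₁·m₂ = 104
Let M₁ = M/m₁ = 8, M₂ = M/m₂ = 13
Find y₁ ≡ M₁⁻¹ (mod m₁): 8⁻¹ ≡ 5 (mod 13)
Find y₂ ≡ M₂⁻¹ (mod m₂): 13⁻¹ ≡ 5 (mod 8)
x = a₁·M₁·y₁ + a₂·M₂·y₂ = 11·8·5 + 6·13·5 = 830
Reduce mod 104: x ≡ 102
Check: 102 mod 13 = 11 ✓, 102 mod 8 = 6 ✓

x ≡ 102 (mod 104)


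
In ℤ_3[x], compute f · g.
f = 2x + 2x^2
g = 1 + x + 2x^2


Expand and collect like terms; reduce coefficients mod 3:
x^0: 0·1 = 0 ≡ 0 (mod 3)
x^1: 0·1 + 2·1 = 2 ≡ 2 (mod 3)
x^2: 0·2 + 2·1 + 2·1 = 4 ≡ 1 (mod 3)
x^3: 2·2 + 2·1 = 6 ≡ 0 (mod 3)
x^4: 2·2 = 4 ≡ 1 (mod 3)
Result: 2x + x^2 + x^4

f · g = 2x + x^2 + x^4


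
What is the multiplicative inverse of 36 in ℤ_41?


Use the extended Euclidean algorithm to write 1 = 36·s + 41·t; then s mod 41 is the inverse.
Euclidean algorithm:
  36 = 0·41 + 36
  41 = 1·36 + 5
  36 = 7·5 + 1
  5 = 5·1 + 0
gcd(36,41) = 1
Back-substitution gives: 36·(8) + 41·(-7) = 1
So 36⁻¹ ≡ 8 ≡ 8 (mod 41)
Check: 36 × 8 = 288 ≡ 1 (mod 41) ✓

36⁻¹ ≡ 8 (mod 41)


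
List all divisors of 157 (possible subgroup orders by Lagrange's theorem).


Lagrange's theorem: |H| divides |G|
|G| = 157
Divisors of 157: 1, 157

Possible subgroup orders: {1, 157}


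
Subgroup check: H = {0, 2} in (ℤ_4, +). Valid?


Subgroup test for H = {0, 2} in (ℤ_4, +):
(1) 0 ∈ H? Yes
(2) Closure: for all a,b ∈ H, (a+b) mod 4 ∈ H? Yes
(3) Inverses: for all a ∈ H, -a mod 4 ∈ H? Yes

Yes, H is a subgroup of ℤ_4


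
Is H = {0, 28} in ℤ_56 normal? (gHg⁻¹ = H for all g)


H = {0, 28} in ℤ_56
ℤ_56 is abelian; every subgroup of an abelian group is normal

Yes, normal subgroup


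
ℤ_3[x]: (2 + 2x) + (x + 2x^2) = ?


Add coefficients mod 3:
x^0: 2 + 0 = 2 (mod 3)
x^1: 2 + 1 = 0 (mod 3)
x^2: 0 + 2 = 2 (mod 3)
Result: 2 + 2x^2

f + g = 2 + 2x^2


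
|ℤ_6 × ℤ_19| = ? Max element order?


|ℤ_6 × ℤ_19| = 6 × 19 = 114
Max element order = lcm(6,19) = 114
Cyclic? Yes (gcd=1)

|ℤ_6×ℤ_19| = 114, max element order = 114


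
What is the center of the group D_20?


Z(G) = {g ∈ G | gx = xg for all x ∈ G}
For even n, Z(D_n) = {e, r^(n/2)}: the 180° rotation r^10 commutes with every reflection and rotation

Z(D_20) = {e, r^10}


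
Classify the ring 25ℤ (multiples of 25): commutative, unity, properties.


25ℤ is a commutative ring under +,× but has no multiplicative identity (1 ∉ 25ℤ); it has no zero divisors, but without unity it is not an integral domain
Commutative: Yes
Integral domain: No
Has unity: No

25ℤ (multiples of 25): Commutative=Yes, Unity=No


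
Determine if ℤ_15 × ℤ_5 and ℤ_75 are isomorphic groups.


Comparing ℤ_15 × ℤ_5 and ℤ_75:
gcd(15,5) = 5 ≠ 1. Max element order in ℤ_15×ℤ_5 is lcm(15,5) = 15 < 75, so it has no element of order 75

No, ℤ_15 × ℤ_5 ≇ ℤ_75


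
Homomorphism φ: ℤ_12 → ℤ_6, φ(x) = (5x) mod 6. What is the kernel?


Kernel = preimage of identity
ker(φ) = {x ∈ ℤ_12 : 5x ≡ 0 (mod 6)}. Since 6 | 12, φ is well-defined. The kernel is the cyclic subgroup ⟨6⟩ of ℤ_12 (order 2), i.e. {0, 6}

ker(φ) = {0, 6}


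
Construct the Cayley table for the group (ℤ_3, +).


Elements: {0, 1, 2}
Operation: addition mod 3
Entry (a, b) = (a + b) mod 3

Cayley table:
  | 0 | 1 | 2
0 | 0 | 1 | 2
1 | 1 | 2 | 0
2 | 2 | 0 | 1


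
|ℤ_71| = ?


ℤ_n has n elements.

|ℤ_71| = 71


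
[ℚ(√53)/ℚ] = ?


√53 has minimal polynomial x² - 53 (irreducible over ℚ since 53 is squarefree)

[ℚ(√53)/ℚ] = 2


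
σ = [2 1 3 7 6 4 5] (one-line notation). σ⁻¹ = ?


To find σ⁻¹, swap domain and range:
σ(1) = 2 → σ⁻¹(2) = 1
σ(2) = 1 → σ⁻¹(1) = 2
σ(3) = 3 → σ⁻¹(3) = 3
σ(4) = 7 → σ⁻¹(7) = 4
σ(5) = 6 → σ⁻¹(6) = 5
σ(6) = 4 → σ⁻¹(4) = 6
σ(7) = 5 → σ⁻¹(5) = 7

σ⁻¹ = [2 1 3 6 7 5 4]


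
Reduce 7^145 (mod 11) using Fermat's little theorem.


Fermat's little theorem: if p is prime and gcd(a,p)=1, then a^(p-1) ≡ 1 (mod p)
p = 11 is prime, gcd(7,11) = 1
Reduce exponent: 145 mod 10 = 5
So 7^145 ≡ 7^5 (mod 11)
7^5 mod 11 = 10

7^145 ≡ 10 (mod 11)


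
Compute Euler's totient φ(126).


Factor n: 126 = 2 × 3^2 × 7
φ(n) = n · ∏(1 - 1/p) over distinct primes p | n
φ(126) = 126 · (1 - 1/2) · (1 - 1/3) · (1 - 1/7) = 36

φ(126) = 36


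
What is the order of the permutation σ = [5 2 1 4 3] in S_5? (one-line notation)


Cycle decomposition: (1 5 3)
Cycle lengths: 3
Order = lcm(3) = 3

ord(σ) = 3


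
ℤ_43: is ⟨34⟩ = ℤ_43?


g generates ℤ_n iff gcd(g, n) = 1
gcd(34, 43) = 1
Since gcd = 1, 34 is a generator.

Yes, 34 generates ℤ_43


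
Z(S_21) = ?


Z(G) = {g ∈ G | gx = xg for all x ∈ G}
S_n is non-abelian for n ≥ 3; Z(S_21) is trivial

Z(S_21) = {e}


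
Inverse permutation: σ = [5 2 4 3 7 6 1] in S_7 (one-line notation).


To find σ⁻¹, swap domain and range:
σ(1) = 5 → σ⁻¹(5) = 1
σ(2) = 2 → σ⁻¹(2) = 2
σ(3) = 4 → σ⁻¹(4) = 3
σ(4) = 3 → σ⁻¹(3) = 4
σ(5) = 7 → σ⁻¹(7) = 5
σ(6) = 6 → σ⁻¹(6) = 6
σ(7) = 1 → σ⁻¹(1) = 7

σ⁻¹ = [7 2 4 3 1 6 5]


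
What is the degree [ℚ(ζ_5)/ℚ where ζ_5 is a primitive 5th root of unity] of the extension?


[ℚ(ζ_n):ℚ] = deg Φ_n(x) = φ(n). Here φ(5) = 4

[ℚ(ζ_5)/ℚ where ζ_5 is a primitive 5th root of unity] = 4


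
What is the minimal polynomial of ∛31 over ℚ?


∛31 satisfies x³ - 31 = 0, irreducible over ℚ (no rational root; 31 is not a perfect cube)

Minimal polynomial: x³ - 31


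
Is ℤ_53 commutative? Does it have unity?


ℤ_53 is a commutative ring with unity 1; 53 is prime, so ℤ_53 is a field (hence an integral domain)
Commutative: Yes
Integral domain: Yes
Has unity: Yes

ℤ_53: Commutative=Yes, Unity=Yes


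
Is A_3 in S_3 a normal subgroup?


H = A_3 in S_3
A_3 has index 2 in S_3, and every subgroup of index 2 is normal

Yes, normal subgroup


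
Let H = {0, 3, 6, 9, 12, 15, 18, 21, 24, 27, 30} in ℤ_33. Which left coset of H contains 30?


30 + H = {30 + h (mod 33) : h ∈ H}
30+0=30, 30+3=0, 30+6=3, 30+9=6, 30+12=9, 30+15=12, 30+18=15, 30+21=18, 30+24=21, 30+27=24, 30+30=27
30 + H = {0, 3, 6, 9, 12, 15, 18, 21, 24, 27, 30} = 0 + H

30 + H = {0, 3, 6, 9, 12, 15, 18, 21, 24, 27, 30}


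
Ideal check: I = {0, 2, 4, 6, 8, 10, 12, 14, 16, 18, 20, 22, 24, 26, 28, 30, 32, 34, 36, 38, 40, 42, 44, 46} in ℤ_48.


Check ideal conditions for I = {0, 2, 4, 6, 8, 10, 12, 14, 16, 18, 20, 22, 24, 26, 28, 30, 32, 34, 36, 38, 40, 42, 44, 46} in ℤ_48:
(1) I is an additive subgroup? Yes
(2) For r ∈ ℤ_48 and a ∈ I: r·a ∈ I? Yes

Yes, I is an ideal of ℤ_48


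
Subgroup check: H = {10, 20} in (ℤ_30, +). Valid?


Subgroup test for H = {10, 20} in (ℤ_30, +):
(1) 0 ∈ H? No
(2) Closure: for all a,b ∈ H, (a+b) mod 30 ∈ H? No  [counterexample: 10 + 20 = 0 ∉ H]
(3) Inverses: for all a ∈ H, -a mod 30 ∈ H? Yes

No, H is not a subgroup of ℤ_30


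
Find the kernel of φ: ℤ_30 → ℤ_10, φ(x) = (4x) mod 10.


Kernel = preimage of identity
ker(φ) = {x ∈ ℤ_30 : 4x ≡ 0 (mod 10)}. Since 10 | 30, φ is well-defined. The kernel is the cyclic subgroup ⟨5⟩ of ℤ_30 (order 6), i.e. {0, 5, 10, 15, 20, 25}

ker(φ) = {0, 5, 10, 15, 20, 25}


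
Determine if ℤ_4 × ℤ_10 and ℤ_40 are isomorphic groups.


Comparing ℤ_4 × ℤ_10 and ℤ_40:
gcd(4,10) = 2 ≠ 1. Max element order in ℤ_4×ℤ_10 is lcm(4,10) = 20 < 40, so it has no element of order 40

No, ℤ_4 × ℤ_10 ≇ ℤ_40


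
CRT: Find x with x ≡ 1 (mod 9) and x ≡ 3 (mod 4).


m₁ = 9, m₂ = 4, gcd = 1, so CRT applies. M = m₁·m₂ = 36
Let M₁ = M/m₁ = 4, M₂ = M/m₂ = 9
Find y₁ ≡ M₁⁻¹ (mod m₁): 4⁻¹ ≡ 7 (mod 9)
Find y₂ ≡ M₂⁻¹ (mod m₂): 9⁻¹ ≡ 1 (mod 4)
x = a₁·M₁·y₁ + a₂·M₂·y₂ = 1·4·7 + 3·9·1 = 55
Reduce mod 36: x ≡ 19
Check: 19 mod 9 = 1 ✓, 19 mod 4 = 3 ✓

x ≡ 19 (mod 36)


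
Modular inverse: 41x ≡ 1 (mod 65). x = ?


Use the extended Euclidean algorithm to write 1 = 41·s + 65·t; then s mod 65 is the inverse.
Euclidean algorithm:
  41 = 0·65 + 41
  65 = 1·41 + 24
  41 = 1·24 + 17
  24 = 1·17 + 7
  17 = 2·7 + 3
  7 = 2·3 + 1
  3 = 3·1 + 0
gcd(41,65) = 1
Back-substitution gives: 41·(-19) + 65·(12) = 1
So 41⁻¹ ≡ -19 ≡ 46 (mod 65)
Check: 41 × 46 = 1886 ≡ 1 (mod 65) ✓

41⁻¹ ≡ 46 (mod 65)


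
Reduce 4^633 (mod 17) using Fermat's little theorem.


Fermat's little theorem: if p is prime and gcd(a,p)=1, then a^(p-1) ≡ 1 (mod p)
p = 17 is prime, gcd(4,17) = 1
Reduce exponent: 633 mod 16 = 9
So 4^633 ≡ 4^9 (mod 17)
4^9 mod 17 = 4

4^633 ≡ 4 (mod 17)


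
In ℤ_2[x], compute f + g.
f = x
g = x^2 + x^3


Add coefficients mod 2:
x^0: 0 + 0 = 0 (mod 2)
x^1: 1 + 0 = 1 (mod 2)
x^2: 0 + 1 = 1 (mod 2)
x^3: 0 + 1 = 1 (mod 2)
Result: x + x^2 + x^3

f + g = x + x^2 + x^3


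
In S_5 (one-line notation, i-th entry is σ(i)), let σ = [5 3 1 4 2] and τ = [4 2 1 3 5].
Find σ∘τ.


σ∘τ: apply τ first, then σ
1 →τ 4 →σ 4
2 →τ 2 →σ 3
3 →τ 1 →σ 5
4 →τ 3 →σ 1
5 →τ 5 →σ 2

σ∘τ = [4 3 5 1 2]


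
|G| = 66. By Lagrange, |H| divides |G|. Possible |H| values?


Lagrange's theorem: |H| divides |G|
|G| = 66
Divisors of 66: 1, 2, 3, 6, 11, 22, 33, 66

Possible subgroup orders: {1, 2, 3, 6, 11, 22, 33, 66}


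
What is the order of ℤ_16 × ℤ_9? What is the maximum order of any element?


|ℤ_16 × ℤ_9| = 16 × 9 = 144
Max element order = lcm(16,9) = 144
Cyclic? Yes (gcd=1)

|ℤ_16×ℤ_9| = 144, max element order = 144


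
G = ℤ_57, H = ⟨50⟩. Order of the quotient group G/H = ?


|⟨50⟩| = n / gcd(50, 57) = 57 / 1 = 57
H is normal (ℤ_57 is abelian).
|G/H| = |G| / |H| = 57 / 57 = 1

|G/H| = 1


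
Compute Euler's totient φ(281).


Factor n: 281 = 281
φ(n) = n · ∏(1 - 1/p) over distinct primes p | n
φ(281) = 281 · (1 - 1/281) = 280

φ(281) = 280


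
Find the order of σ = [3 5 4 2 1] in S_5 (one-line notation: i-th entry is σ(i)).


Cycle decomposition: (1 3 4 2 5)
Cycle lengths: 5
Order = lcm(5) = 5

ord(σ) = 5


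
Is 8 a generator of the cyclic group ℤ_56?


g generates ℤ_n iff gcd(g, n) = 1
gcd(8, 56) = 8
Since gcd = 8 ≠ 1, ⟨8⟩ has order 7 < 56, so 8 is not a generator.

No, 8 does not generate ℤ_56


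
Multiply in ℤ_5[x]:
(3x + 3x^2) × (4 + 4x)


Expand and collect like terms; reduce coefficients mod 5:
x^0: 0·4 = 0 ≡ 0 (mod 5)
x^1: 0·4 + 3·4 = 12 ≡ 2 (mod 5)
x^2: 3·4 + 3·4 = 24 ≡ 4 (mod 5)
x^3: 3·4 = 12 ≡ 2 (mod 5)
Result: 2x + 4x^2 + 2x^3

f · g = 2x + 4x^2 + 2x^3


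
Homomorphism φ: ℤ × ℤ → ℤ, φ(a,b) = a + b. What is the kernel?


Kernel = preimage of identity
ker(φ) = {(a,b) ∈ ℤ² | a+b = 0} = {(a,-a) | a ∈ ℤ}

ker(φ) = {(a,-a) | a ∈ ℤ}


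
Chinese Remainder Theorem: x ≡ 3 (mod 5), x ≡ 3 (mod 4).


m₁ = 5, m₂ = 4, gcd = 1, so CRT applies. M = m₁·m₂ = 20
Let M₁ = M/m₁ = 4, M₂ = M/m₂ = 5
Find y₁ ≡ M₁⁻¹ (mod m₁): 4⁻¹ ≡ 4 (mod 5)
Find y₂ ≡ M₂⁻¹ (mod m₂): 5⁻¹ ≡ 1 (mod 4)
x = a₁·M₁·y₁ + a₂·M₂·y₂ = 3·4·4 + 3·5·1 = 63
Reduce mod 20: x ≡ 3
Check: 3 mod 5 = 3 ✓, 3 mod 4 = 3 ✓

x ≡ 3 (mod 20)


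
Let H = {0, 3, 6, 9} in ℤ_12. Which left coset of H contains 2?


2 + H = {2 + h (mod 12) : h ∈ H}
2+0=2, 2+3=5, 2+6=8, 2+9=11

2 + H = {2, 5, 8, 11}


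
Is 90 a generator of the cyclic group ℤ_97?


g generates ℤ_n iff gcd(g, n) = 1
gcd(90, 97) = 1
Since gcd = 1, 90 is a generator.

Yes, 90 generates ℤ_97


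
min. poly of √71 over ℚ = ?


√71 satisfies x² - 71 = 0, irreducible over ℚ since 71 is squarefree

Minimal polynomial: x² - 71


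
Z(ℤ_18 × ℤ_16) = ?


Z(G) = {g ∈ G | gx = xg for all x ∈ G}
Direct product of abelian groups is abelian, so Z(G) = G

Z(ℤ_18 × ℤ_16) = ℤ_18 × ℤ_16


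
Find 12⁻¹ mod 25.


Use the extended Euclidean algorithm to write 1 = 12·s + 25·t; then s mod 25 is the inverse.
Euclidean algorithm:
  12 = 0·25 + 12
  25 = 2·12 + 1
  12 = 12·1 + 0
gcd(12,25) = 1
Back-substitution gives: 12·(-2) + 25·(1) = 1
So 12⁻¹ ≡ -2 ≡ 23 (mod 25)
Check: 12 × 23 = 276 ≡ 1 (mod 25) ✓

12⁻¹ ≡ 23 (mod 25)


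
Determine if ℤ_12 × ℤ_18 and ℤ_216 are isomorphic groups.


Comparing ℤ_12 × ℤ_18 and ℤ_216:
gcd(12,18) = 6 ≠ 1. Max element order in ℤ_12×ℤ_18 is lcm(12,18) = 36 < 216, so it has no element of order 216

No, ℤ_12 × ℤ_18 ≇ ℤ_216


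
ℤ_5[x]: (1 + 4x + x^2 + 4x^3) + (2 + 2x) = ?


Add coefficients mod 5:
x^0: 1 + 2 = 3 (mod 5)
x^1: 4 + 2 = 1 (mod 5)
x^2: 1 + 0 = 1 (mod 5)
x^3: 4 + 0 = 4 (mod 5)
Result: 3 + x + x^2 + 4x^3

f + g = 3 + x + x^2 + 4x^3


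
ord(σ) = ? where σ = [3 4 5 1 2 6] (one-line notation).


Cycle decomposition: (1 3 5 2 4)
Cycle lengths: 5
Order = lcm(5) = 5

ord(σ) = 5


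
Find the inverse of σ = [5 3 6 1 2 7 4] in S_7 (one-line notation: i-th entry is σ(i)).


To find σ⁻¹, swap domain and range:
σ(1) = 5 → σ⁻¹(5) = 1
σ(2) = 3 → σ⁻¹(3) = 2
σ(3) = 6 → σ⁻¹(6) = 3
σ(4) = 1 → σ⁻¹(1) = 4
σ(5) = 2 → σ⁻¹(2) = 5
σ(6) = 7 → σ⁻¹(7) = 6
σ(7) = 4 → σ⁻¹(4) = 7

σ⁻¹ = [4 5 2 7 1 3 6]


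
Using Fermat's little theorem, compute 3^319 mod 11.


Fermat's little theorem: if p is prime and gcd(a,p)=1, then a^(p-1) ≡ 1 (mod p)
p = 11 is prime, gcd(3,11) = 1
Reduce exponent: 319 mod 10 = 9
So 3^319 ≡ 3^9 (mod 11)
3^9 mod 11 = 4

3^319 ≡ 4 (mod 11)


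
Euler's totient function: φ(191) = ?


Factor n: 191 = 191
φ(n) = n · ∏(1 - 1/p) over distinct primes p | n
φ(191) = 191 · (1 - 1/191) = 190

φ(191) = 190


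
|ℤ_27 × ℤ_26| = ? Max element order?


|ℤ_27 × ℤ_26| = 27 × 26 = 702
Max element order = lcm(27,26) = 702
Cyclic? Yes (gcd=1)

|ℤ_27×ℤ_26| = 702, max element order = 702


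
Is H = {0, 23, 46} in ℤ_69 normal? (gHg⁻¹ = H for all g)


H = {0, 23, 46} in ℤ_69
ℤ_69 is abelian; every subgroup of an abelian group is normal

Yes, normal subgroup


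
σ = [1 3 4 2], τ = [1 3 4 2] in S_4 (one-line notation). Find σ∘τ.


σ∘τ: apply τ first, then σ
1 →τ 1 →σ 1
2 →τ 3 →σ 4
3 →τ 4 →σ 2
4 →τ 2 →σ 3

σ∘τ = [1 4 2 3]


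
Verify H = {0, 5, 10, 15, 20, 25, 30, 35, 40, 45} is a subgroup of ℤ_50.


Subgroup test for H = {0, 5, 10, 15, 20, 25, 30, 35, 40, 45} in (ℤ_50, +):
(1) 0 ∈ H? Yes
(2) Closure: for all a,b ∈ H, (a+b) mod 50 ∈ H? Yes
(3) Inverses: for all a ∈ H, -a mod 50 ∈ H? Yes

Yes, H is a subgroup of ℤ_50


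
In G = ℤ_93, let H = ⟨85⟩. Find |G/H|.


|⟨85⟩| = n / gcd(85, 93) = 93 / 1 = 93
H is normal (ℤ_93 is abelian).
|G/H| = |G| / |H| = 93 / 93 = 1

|G/H| = 1


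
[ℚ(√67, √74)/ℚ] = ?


[ℚ(√67,√74):ℚ] = [ℚ(√67,√74):ℚ(√67)]·[ℚ(√67):ℚ] = 2·2 = 4

[ℚ(√67, √74)/ℚ] = 4


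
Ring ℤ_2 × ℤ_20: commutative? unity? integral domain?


Direct product ring; commutative with unity (1,1); but (1,0)·(0,1) = (0,0) gives zero divisors, so not an integral domain
Commutative: Yes
Integral domain: No
Has unity: Yes

ℤ_2 × ℤ_20: Commutative=Yes, Unity=Yes


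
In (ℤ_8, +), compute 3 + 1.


Operation: addition mod 8
3 + 1 = (a + b) mod 8 with a = 3, b = 1

3 + 1 = 4


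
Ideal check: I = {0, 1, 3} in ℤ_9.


Check ideal conditions for I = {0, 1, 3} in ℤ_9:
(1) I is an additive subgroup? No
(2) For r ∈ ℤ_9 and a ∈ I: r·a ∈ I? No  [counterexample: r=2, a=1, r·a mod 9 = 2 ∉ I]

No, I is not an ideal of ℤ_9


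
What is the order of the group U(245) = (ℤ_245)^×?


U(n) is the group of units mod n; |U(n)| = φ(n)
|U(245)| = φ(245) = 168

|U(245) = (ℤ_245)^×| = 168


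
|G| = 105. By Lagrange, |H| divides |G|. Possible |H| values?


Lagrange's theorem: |H| divides |G|
|G| = 105
Divisors of 105: 1, 3, 5, 7, 15, 21, 35, 105

Possible subgroup orders: {1, 3, 5, 7, 15, 21, 35, 105}


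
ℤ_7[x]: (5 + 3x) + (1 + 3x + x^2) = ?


Add coefficients mod 7:
x^0: 5 + 1 = 6 (mod 7)
x^1: 3 + 3 = 6 (mod 7)
x^2: 0 + 1 = 1 (mod 7)
Result: 6 + 6x + x^2

f + g = 6 + 6x + x^2


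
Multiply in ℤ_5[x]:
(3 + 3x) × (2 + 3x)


Expand and collect like terms; reduce coefficients mod 5:
x^0: 3·2 = 6 ≡ 1 (mod 5)
x^1: 3·3 + 3·2 = 15 ≡ 0 (mod 5)
x^2: 3·3 = 9 ≡ 4 (mod 5)
Result: 1 + 4x^2

f · g = 1 + 4x^2


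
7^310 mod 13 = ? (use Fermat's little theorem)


Fermat's little theorem: if p is prime and gcd(a,p)=1, then a^(p-1) ≡ 1 (mod p)
p = 13 is prime, gcd(7,13) = 1
Reduce exponent: 310 mod 12 = 10
So 7^310 ≡ 7^10 (mod 13)
7^10 mod 13 = 4

7^310 ≡ 4 (mod 13)


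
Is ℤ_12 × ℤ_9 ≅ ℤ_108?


Comparing ℤ_12 × ℤ_9 and ℤ_108:
gcd(12,9) = 3 ≠ 1. Max element order in ℤ_12×ℤ_9 is lcm(12,9) = 36 < 108, so it has no element of order 108

No, ℤ_12 × ℤ_9 ≇ ℤ_108


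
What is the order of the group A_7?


|A_n| = n!/2 (even permutations)
|A_7| = 7!/2 = 5040/2 = 2520

|A_7| = 2520


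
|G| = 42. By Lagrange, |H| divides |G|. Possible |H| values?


Lagrange's theorem: |H| divides |G|
|G| = 42
Divisors of 42: 1, 2, 3, 6, 7, 14, 21, 42

Possible subgroup orders: {1, 2, 3, 6, 7, 14, 21, 42}


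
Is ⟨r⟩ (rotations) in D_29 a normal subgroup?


H = ⟨r⟩ (rotations) in D_29
The rotation subgroup ⟨r⟩ has index 2 in D_29, so it is normal

Yes, normal subgroup


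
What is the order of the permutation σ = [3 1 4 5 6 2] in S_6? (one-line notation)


Cycle decomposition: (1 3 4 5 6 2)
Cycle lengths: 6
Order = lcm(6) = 6

ord(σ) = 6


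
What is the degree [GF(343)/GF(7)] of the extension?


GF(343) = GF(7^3), so the extension degree is 3

[GF(343)/GF(7)] = 3


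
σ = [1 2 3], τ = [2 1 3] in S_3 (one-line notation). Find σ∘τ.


σ∘τ: apply τ first, then σ
1 →τ 2 →σ 2
2 →τ 1 →σ 1
3 →τ 3 →σ 3

σ∘τ = [2 1 3]


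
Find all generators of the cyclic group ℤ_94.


g generates ℤ_n iff gcd(g,n) = 1
Prime factors of 94: 2, 47
Generators are g ∈ {1,...,93} not divisible by any of these primes.
Generators: {1, 3, 5, 7, 9, 11, 13, 15, 17, 19, 21, 23, 25, 27, 29, 31, 33, 35, 37, 39, 41, 43, 45, 49, 51, 53, 55, 57, 59, 61, 63, 65, 67, 69, 71, 73, 75, 77, 79, 81, 83, 85, 87, 89, 91, 93}
Number of generators = φ(94) = 46

Generators of ℤ_94 = {1, 3, 5, 7, 9, 11, 13, 15, 17, 19, 21, 23, 25, 27, 29, 31, 33, 35, 37, 39, 41, 43, 45, 49, 51, 53, 55, 57, 59, 61, 63, 65, 67, 69, 71, 73, 75, 77, 79, 81, 83, 85, 87, 89, 91, 93}


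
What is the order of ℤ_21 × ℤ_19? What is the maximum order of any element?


|ℤ_21 × ℤ_19| = 21 × 19 = 399
Max element order = lcm(21,19) = 399
Cyclic? Yes (gcd=1)

|ℤ_21×ℤ_19| = 399, max element order = 399


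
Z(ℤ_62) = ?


Z(G) = {g ∈ G | gx = xg for all x ∈ G}
ℤ_62 is abelian, so Z(G) = G

Z(ℤ_62) = ℤ_62


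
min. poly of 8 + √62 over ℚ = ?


Let α = 8 + √62. Then α - 8 = √62, so (α - 8)² = 62, giving α² - 16α + 2 = 0. Degree 2 and α ∉ ℚ, so this is the minimal polynomial.

Minimal polynomial: x² - 16x + 2


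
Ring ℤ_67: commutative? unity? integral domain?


ℤ_67 is a commutative ring with unity 1; 67 is prime, so ℤ_67 is a field (hence an integral domain)
Commutative: Yes
Integral domain: Yes
Has unity: Yes

ℤ_67: Commutative=Yes, Unity=Yes


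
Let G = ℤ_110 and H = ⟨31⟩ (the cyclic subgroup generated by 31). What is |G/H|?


|⟨31⟩| = n / gcd(31, 110) = 110 / 1 = 110
H is normal (ℤ_110 is abelian).
|G/H| = |G| / |H| = 110 / 110 = 1

|G/H| = 1


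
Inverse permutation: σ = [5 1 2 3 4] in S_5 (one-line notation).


To find σ⁻¹, swap domain and range:
σ(1) = 5 → σ⁻¹(5) = 1
σ(2) = 1 → σ⁻¹(1) = 2
σ(3) = 2 → σ⁻¹(2) = 3
σ(4) = 3 → σ⁻¹(3) = 4
σ(5) = 4 → σ⁻¹(4) = 5

σ⁻¹ = [2 3 4 5 1]


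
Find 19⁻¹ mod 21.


Use the extended Euclidean algorithm to write 1 = 19·s + 21·t; then s mod 21 is the inverse.
Euclidean algorithm:
  19 = 0·21 + 19
  21 = 1·19 + 2
  19 = 9·2 + 1
  2 = 2·1 + 0
gcd(19,21) = 1
Back-substitution gives: 19·(10) + 21·(-9) = 1
So 19⁻¹ ≡ 10 ≡ 10 (mod 21)
Check: 19 × 10 = 190 ≡ 1 (mod 21) ✓

19⁻¹ ≡ 10 (mod 21)


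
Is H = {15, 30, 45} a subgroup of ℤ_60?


Subgroup test for H = {15, 30, 45} in (ℤ_60, +):
(1) 0 ∈ H? No
(2) Closure: for all a,b ∈ H, (a+b) mod 60 ∈ H? No  [counterexample: 15 + 45 = 0 ∉ H]
(3) Inverses: for all a ∈ H, -a mod 60 ∈ H? Yes

No, H is not a subgroup of ℤ_60


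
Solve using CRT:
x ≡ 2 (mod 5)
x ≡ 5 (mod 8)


m₁ = 5, m₂ = 8, gcd = 1, so CRT applies. M = m₁·m₂ = 40
Let M₁ = M/m₁ = 8, M₂ = M/m₂ = 5
Find y₁ ≡ M₁⁻¹ (mod m₁): 8⁻¹ ≡ 2 (mod 5)
Find y₂ ≡ M₂⁻¹ (mod m₂): 5⁻¹ ≡ 5 (mod 8)
x = a₁·M₁·y₁ + a₂·M₂·y₂ = 2·8·2 + 5·5·5 = 157
Reduce mod 40: x ≡ 37
Check: 37 mod 5 = 2 ✓, 37 mod 8 = 5 ✓

x ≡ 37 (mod 40)


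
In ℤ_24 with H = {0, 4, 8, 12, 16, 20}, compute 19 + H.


19 + H = {19 + h (mod 24) : h ∈ H}
19+0=19, 19+4=23, 19+8=3, 19+12=7, 19+16=11, 19+20=15
19 + H = {3, 7, 11, 15, 19, 23} = 3 + H

19 + H = {3, 7, 11, 15, 19, 23}


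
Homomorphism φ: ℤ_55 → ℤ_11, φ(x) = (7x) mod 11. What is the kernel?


Kernel = preimage of identity
ker(φ) = {x ∈ ℤ_55 : 7x ≡ 0 (mod 11)}. Since 11 | 55, φ is well-defined. The kernel is the cyclic subgroup ⟨11⟩ of ℤ_55 (order 5), i.e. {0, 11, 22, 33, 44}

ker(φ) = {0, 11, 22, 33, 44}


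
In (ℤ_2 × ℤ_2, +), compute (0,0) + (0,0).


Operation: componentwise addition mod (2, 2)
(0,0) + (0,0) = ((a₁+b₁) mod 2, (a₂+b₂) mod 2) with a = (0,0), b = (0,0)

(0,0) + (0,0) = (0,0)


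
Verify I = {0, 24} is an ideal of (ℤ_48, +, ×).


Check ideal conditions for I = {0, 24} in ℤ_48:
(1) I is an additive subgroup? Yes
(2) For r ∈ ℤ_48 and a ∈ I: r·a ∈ I? Yes

Yes, I is an ideal of ℤ_48


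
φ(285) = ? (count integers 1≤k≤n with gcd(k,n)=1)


Factor n: 285 = 3 × 5 × 19
φ(n) = n · ∏(1 - 1/p) over distinct primes p | n
φ(285) = 285 · (1 - 1/3) · (1 - 1/5) · (1 - 1/19) = 144

φ(285) = 144


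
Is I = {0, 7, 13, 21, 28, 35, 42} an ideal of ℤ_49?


Check ideal conditions for I = {0, 7, 13, 21, 28, 35, 42} in ℤ_49:
(1) I is an additive subgroup? No
(2) For r ∈ ℤ_49 and a ∈ I: r·a ∈ I? No  [counterexample: r=2, a=7, r·a mod 49 = 14 ∉ I]

No, I is not an ideal of ℤ_49


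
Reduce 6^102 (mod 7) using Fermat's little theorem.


Fermat's little theorem: if p is prime and gcd(a,p)=1, then a^(p-1) ≡ 1 (mod p)
p = 7 is prime, gcd(6,7) = 1
Reduce exponent: 102 mod 6 = 0
So 6^102 ≡ 6^0 (mod 7)
6^0 = 1

6^102 ≡ 1 (mod 7)


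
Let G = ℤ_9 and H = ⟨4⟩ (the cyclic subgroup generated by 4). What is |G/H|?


|⟨4⟩| = n / gcd(4, 9) = 9 / 1 = 9
H is normal (ℤ_9 is abelian).
|G/H| = |G| / |H| = 9 / 9 = 1

|G/H| = 1


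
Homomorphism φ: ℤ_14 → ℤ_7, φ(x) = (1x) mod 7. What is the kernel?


Kernel = preimage of identity
ker(φ) = {x ∈ ℤ_14 : 1x ≡ 0 (mod 7)}. Since 7 | 14, φ is well-defined. The kernel is the cyclic subgroup ⟨7⟩ of ℤ_14 (order 2), i.e. {0, 7}

ker(φ) = {0, 7}
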